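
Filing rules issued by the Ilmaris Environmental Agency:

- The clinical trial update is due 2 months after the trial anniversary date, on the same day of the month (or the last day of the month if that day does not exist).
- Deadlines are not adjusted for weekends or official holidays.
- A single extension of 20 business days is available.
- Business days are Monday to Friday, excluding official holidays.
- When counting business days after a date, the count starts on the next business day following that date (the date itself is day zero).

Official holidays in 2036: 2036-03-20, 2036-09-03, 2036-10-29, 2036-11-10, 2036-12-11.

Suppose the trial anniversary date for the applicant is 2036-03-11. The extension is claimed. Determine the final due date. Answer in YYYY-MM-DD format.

2036-06-06

2 months after 2036-03-11, on the same day of the month, is 2036-05-11.
2036-05-11 is a Sunday; no weekend or holiday adjustment applies.
Counting 20 further business days from 2036-05-11 reaches 2036-06-06.
2036-06-06 is a Friday; no weekend or holiday adjustment applies.
Deadline: 2036-06-06.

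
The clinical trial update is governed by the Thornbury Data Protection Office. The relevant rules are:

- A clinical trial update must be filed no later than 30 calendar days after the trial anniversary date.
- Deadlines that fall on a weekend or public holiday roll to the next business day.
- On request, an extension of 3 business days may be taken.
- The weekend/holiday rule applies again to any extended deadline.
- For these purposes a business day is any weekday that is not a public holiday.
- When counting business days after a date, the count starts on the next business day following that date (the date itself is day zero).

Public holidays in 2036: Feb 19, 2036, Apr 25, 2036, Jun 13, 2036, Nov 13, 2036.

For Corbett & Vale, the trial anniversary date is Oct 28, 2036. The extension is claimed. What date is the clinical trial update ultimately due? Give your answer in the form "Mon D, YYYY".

Dec 2, 2036

30 calendar days after Oct 28, 2036 is Nov 27, 2036.
Nov 27, 2036 (Thursday) is already a business day.
The 3-business-day extension runs from Nov 27, 2036 to Dec 2, 2036.
Since Dec 2, 2036 is a Tuesday and not a holiday, the date is unchanged.
Deadline: Dec 2, 2036.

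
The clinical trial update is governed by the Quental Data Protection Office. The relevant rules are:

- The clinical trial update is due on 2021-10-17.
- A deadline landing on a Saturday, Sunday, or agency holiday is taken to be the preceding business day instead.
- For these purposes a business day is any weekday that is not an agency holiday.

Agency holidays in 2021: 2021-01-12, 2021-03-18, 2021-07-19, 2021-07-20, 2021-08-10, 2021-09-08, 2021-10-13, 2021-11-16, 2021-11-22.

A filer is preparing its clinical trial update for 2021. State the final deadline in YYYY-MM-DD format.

The statutory due date is 2021-10-17.
Because 2021-10-17 is a Sunday, the deadline becomes 2021-10-15 (Friday).
Deadline: 2021-10-15.

2021-10-15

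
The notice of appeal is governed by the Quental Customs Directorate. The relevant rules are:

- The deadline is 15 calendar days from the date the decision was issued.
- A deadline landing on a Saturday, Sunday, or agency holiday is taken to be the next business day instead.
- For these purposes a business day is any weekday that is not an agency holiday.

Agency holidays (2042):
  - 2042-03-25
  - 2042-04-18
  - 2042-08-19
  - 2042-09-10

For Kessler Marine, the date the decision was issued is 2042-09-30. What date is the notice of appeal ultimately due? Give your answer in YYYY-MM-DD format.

Trigger date 2042-09-30 + 15 calendar days = 2042-10-15.
2042-10-15 (Wednesday) is already a business day.
Final deadline: 2042-10-15.

2042-10-15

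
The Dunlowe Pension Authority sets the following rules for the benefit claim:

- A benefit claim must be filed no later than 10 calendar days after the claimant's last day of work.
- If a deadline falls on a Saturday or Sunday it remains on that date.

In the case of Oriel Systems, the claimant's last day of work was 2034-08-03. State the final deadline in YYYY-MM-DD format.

2034-08-13

From 2034-08-03, 10 calendar days later is 2034-08-13.
2034-08-13 falls on a Sunday. The rules make no weekend/holiday allowance, so it remains 2034-08-13.
Deadline: 2034-08-13.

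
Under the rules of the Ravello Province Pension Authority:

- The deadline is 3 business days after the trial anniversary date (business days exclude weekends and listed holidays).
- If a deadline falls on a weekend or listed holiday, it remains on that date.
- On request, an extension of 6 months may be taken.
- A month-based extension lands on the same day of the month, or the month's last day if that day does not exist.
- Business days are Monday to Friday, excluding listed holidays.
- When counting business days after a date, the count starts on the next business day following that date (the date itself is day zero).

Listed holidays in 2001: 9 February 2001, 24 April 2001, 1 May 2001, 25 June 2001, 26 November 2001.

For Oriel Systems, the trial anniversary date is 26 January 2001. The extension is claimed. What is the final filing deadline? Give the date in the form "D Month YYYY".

31 July 2001

Counting 3 business days after 26 January 2001 (skipping weekends and listed holidays) reaches 31 January 2001.
31 January 2001 falls on a Wednesday. The rules make no weekend/holiday allowance, so it remains 31 January 2001.
Applying the 6 months extension: 6 months after 31 January 2001 is 31 July 2001.
31 July 2001 is a Tuesday; no weekend or holiday adjustment applies.
Final deadline: 31 July 2001.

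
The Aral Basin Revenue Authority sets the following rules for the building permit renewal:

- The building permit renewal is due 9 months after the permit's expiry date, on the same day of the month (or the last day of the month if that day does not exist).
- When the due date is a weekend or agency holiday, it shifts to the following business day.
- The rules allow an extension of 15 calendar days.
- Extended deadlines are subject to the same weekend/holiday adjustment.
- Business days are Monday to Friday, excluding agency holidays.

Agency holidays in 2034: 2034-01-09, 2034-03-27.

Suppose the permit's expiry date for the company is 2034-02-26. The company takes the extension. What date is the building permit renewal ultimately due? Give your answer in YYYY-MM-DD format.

Moving 9 months forward from 2034-02-26 on the corresponding day gives 2034-11-26.
2034-11-26 is a Sunday, so it moves to the next business day, 2034-11-27 (Monday).
Applying the 15-calendar-day extension: 2034-11-27 + 15 days = 2034-12-12.
Since 2034-12-12 is a Tuesday and not a holiday, the date is unchanged.
So the filing is due 2034-12-12.

2034-12-12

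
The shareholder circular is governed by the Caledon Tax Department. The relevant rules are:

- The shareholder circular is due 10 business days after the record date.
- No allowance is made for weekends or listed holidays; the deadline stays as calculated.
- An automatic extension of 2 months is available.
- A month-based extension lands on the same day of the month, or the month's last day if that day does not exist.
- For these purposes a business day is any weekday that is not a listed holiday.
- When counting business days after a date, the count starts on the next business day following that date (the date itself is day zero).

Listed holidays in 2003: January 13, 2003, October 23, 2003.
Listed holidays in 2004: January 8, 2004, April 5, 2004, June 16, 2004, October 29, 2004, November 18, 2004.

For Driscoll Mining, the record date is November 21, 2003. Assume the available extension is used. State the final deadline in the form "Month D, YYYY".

February 5, 2004

10 business days after November 21, 2003, excluding weekends and holidays, is December 5, 2003.
December 5, 2003 falls on a Friday. The rules make no weekend/holiday allowance, so it remains December 5, 2003.
Applying the 2 months extension: 2 months after December 5, 2003 is February 5, 2004.
No adjustment is made for weekends or holidays, so February 5, 2004 stands.
The final due date is February 5, 2004.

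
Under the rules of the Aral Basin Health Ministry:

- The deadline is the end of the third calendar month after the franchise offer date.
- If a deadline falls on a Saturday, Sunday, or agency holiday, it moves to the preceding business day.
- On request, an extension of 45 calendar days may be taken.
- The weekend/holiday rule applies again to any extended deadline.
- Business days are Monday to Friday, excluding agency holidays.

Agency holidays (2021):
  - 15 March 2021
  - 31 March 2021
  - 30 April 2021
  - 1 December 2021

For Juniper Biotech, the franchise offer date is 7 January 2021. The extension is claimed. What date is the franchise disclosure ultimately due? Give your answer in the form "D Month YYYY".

3 months after 7 January 2021 falls in April 2021; the last day of that month is 30 April 2021.
Because 30 April 2021 is a listed holiday, the deadline becomes 29 April 2021 (Thursday).
Applying the 45-calendar-day extension: 29 April 2021 + 45 days = 13 June 2021.
13 June 2021 falls on a Sunday. Rolling to the preceding business day gives 11 June 2021, a Friday.
So the filing is due 11 June 2021.

11 June 2021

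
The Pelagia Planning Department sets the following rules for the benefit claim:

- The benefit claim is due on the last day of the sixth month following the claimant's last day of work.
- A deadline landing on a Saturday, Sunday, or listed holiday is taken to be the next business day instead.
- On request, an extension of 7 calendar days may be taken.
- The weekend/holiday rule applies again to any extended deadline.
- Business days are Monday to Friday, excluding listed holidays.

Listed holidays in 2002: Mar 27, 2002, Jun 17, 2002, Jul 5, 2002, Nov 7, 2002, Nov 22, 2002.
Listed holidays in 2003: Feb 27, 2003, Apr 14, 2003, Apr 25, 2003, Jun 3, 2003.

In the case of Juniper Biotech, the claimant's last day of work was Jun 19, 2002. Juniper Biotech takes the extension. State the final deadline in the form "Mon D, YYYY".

The sixth month after Jun 19, 2002 is December 2002, whose last day is Dec 31, 2002.
Since Dec 31, 2002 is a Tuesday and not a holiday, the date is unchanged.
With the 7-day extension, Dec 31, 2002 becomes Jan 7, 2003.
Since Jan 7, 2003 is a Tuesday and not a holiday, the date is unchanged.
Deadline: Jan 7, 2003.

Jan 7, 2003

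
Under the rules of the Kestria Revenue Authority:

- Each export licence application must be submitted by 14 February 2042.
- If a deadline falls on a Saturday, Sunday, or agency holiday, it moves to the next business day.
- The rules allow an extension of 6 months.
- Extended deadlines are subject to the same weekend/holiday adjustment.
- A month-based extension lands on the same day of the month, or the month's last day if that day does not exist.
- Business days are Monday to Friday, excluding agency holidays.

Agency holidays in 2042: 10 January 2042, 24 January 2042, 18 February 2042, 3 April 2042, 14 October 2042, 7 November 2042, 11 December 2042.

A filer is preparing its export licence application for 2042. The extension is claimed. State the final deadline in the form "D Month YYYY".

14 August 2042

Start from the fixed due date, 14 February 2042.
14 February 2042 falls on a Friday, which is a business day, so no adjustment is needed.
Add 6 months to 14 February 2042: 14 August 2042.
14 August 2042 falls on a Thursday, which is a business day, so no adjustment is needed.
Final deadline: 14 August 2042.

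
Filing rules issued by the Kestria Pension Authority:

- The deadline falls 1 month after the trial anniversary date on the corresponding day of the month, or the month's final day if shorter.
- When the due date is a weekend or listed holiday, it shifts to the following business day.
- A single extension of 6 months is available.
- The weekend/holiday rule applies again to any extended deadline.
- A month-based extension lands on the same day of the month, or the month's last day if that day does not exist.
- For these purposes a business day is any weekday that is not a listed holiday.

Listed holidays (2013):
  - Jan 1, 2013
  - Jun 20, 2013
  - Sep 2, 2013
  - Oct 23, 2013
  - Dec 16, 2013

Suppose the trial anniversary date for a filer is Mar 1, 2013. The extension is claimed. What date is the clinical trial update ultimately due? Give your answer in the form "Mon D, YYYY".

Oct 1, 2013

1 month from Mar 1, 2013 is Apr 1, 2013.
Apr 1, 2013 is a Monday and not a listed holiday, so it stands.
The 6 months extension carries Apr 1, 2013 to Oct 1, 2013.
Since Oct 1, 2013 is a Tuesday and not a holiday, the date is unchanged.
So the filing is due Oct 1, 2013.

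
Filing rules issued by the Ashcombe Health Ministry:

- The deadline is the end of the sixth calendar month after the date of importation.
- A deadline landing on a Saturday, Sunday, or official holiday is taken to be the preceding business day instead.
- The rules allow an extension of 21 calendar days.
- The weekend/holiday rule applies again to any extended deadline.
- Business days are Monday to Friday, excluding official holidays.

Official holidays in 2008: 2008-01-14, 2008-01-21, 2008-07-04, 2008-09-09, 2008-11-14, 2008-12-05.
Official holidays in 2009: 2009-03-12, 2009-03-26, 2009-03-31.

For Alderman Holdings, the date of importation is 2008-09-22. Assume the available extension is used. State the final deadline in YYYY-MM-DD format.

6 months after 2008-09-22 is March 2009; that month ends on 2009-03-31.
2009-03-31 falls on a listed holiday. Rolling to the preceding business day gives 2009-03-30, a Monday.
With the 21-day extension, 2009-03-30 becomes 2009-04-20.
Since 2009-04-20 is a Monday and not a holiday, the date is unchanged.
So the filing is due 2009-04-20.

2009-04-20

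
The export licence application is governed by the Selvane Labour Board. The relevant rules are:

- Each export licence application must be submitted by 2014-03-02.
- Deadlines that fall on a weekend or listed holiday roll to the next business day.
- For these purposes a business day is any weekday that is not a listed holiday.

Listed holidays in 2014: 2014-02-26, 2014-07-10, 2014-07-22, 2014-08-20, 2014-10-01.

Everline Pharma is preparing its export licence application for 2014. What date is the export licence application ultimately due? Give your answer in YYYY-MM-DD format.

2014-03-03

The stated deadline is 2014-03-02.
2014-03-02 is a Sunday, so it moves to the next business day, 2014-03-03 (Monday).
The final due date is 2014-03-03.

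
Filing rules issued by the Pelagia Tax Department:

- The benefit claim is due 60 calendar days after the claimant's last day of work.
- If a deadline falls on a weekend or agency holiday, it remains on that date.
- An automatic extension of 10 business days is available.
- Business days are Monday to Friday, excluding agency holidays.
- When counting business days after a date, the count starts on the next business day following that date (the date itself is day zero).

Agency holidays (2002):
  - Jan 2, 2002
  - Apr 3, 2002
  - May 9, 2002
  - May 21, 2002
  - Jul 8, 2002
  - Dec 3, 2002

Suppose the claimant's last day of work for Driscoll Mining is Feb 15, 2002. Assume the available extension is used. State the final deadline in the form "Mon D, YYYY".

Apr 30, 2002

Trigger date Feb 15, 2002 + 60 calendar days = Apr 16, 2002.
Apr 16, 2002 is a Tuesday; no weekend or holiday adjustment applies.
The 10-business-day extension runs from Apr 16, 2002 to Apr 30, 2002.
Apr 30, 2002 falls on a Tuesday. The rules make no weekend/holiday allowance, so it remains Apr 30, 2002.
Final deadline: Apr 30, 2002.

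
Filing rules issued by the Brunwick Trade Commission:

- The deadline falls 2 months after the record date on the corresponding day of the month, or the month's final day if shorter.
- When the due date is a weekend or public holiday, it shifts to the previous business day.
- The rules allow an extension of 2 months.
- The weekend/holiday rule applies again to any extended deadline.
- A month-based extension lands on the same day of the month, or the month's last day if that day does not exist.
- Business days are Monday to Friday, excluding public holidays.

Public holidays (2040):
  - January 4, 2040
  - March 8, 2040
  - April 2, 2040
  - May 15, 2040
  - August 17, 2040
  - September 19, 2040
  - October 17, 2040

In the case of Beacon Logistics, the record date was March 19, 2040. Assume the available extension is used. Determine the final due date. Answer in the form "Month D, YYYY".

July 18, 2040

2 months after March 19, 2040, on the same day of the month, is May 19, 2040.
May 19, 2040 falls on a Saturday. Rolling to the preceding business day gives May 18, 2040, a Friday.
Add 2 months to May 18, 2040: July 18, 2040.
Since July 18, 2040 is a Wednesday and not a holiday, the date is unchanged.
So the filing is due July 18, 2040.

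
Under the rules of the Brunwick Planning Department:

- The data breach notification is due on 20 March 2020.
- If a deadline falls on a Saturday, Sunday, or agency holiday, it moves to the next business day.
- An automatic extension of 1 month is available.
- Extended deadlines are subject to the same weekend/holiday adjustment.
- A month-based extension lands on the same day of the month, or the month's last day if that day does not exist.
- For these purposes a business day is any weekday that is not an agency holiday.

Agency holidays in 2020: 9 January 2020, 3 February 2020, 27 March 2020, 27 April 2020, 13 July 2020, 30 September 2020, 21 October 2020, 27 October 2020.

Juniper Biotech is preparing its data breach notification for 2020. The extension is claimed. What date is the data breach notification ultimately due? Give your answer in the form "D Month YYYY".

Start from the fixed due date, 20 March 2020.
20 March 2020 is a Friday and not a listed holiday, so it stands.
Applying the 1 month extension: 1 month after 20 March 2020 is 20 April 2020.
20 April 2020 (Monday) is already a business day.
Deadline: 20 April 2020.

20 April 2020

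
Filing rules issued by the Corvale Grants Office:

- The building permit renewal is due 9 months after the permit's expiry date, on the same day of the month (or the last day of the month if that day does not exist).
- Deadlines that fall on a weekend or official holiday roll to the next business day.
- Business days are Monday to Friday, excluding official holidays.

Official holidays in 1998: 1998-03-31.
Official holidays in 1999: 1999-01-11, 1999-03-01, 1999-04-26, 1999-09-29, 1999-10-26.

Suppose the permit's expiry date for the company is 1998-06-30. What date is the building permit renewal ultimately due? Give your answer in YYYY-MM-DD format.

9 months from 1998-06-30 is 1999-03-30.
1999-03-30 is a Tuesday and not a listed holiday, so it stands.
The final due date is 1999-03-30.

1999-03-30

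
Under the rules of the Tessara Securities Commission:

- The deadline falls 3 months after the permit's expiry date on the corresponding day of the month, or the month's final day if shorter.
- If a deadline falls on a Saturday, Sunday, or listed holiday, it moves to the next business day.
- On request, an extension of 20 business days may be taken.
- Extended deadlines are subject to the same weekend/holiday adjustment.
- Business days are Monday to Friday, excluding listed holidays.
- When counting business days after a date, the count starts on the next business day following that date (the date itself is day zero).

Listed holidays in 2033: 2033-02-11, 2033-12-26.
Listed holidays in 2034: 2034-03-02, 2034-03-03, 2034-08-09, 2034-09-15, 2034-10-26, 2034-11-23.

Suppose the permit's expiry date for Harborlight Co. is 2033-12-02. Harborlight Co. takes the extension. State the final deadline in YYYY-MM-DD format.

3 months from 2033-12-02 is 2034-03-02.
2034-03-02 falls on a listed holiday. Rolling to the next business day gives 2034-03-06, a Monday.
Counting 20 further business days from 2034-03-06 reaches 2034-04-03.
2034-04-03 is a Monday and not a listed holiday, so it stands.
Final deadline: 2034-04-03.

2034-04-03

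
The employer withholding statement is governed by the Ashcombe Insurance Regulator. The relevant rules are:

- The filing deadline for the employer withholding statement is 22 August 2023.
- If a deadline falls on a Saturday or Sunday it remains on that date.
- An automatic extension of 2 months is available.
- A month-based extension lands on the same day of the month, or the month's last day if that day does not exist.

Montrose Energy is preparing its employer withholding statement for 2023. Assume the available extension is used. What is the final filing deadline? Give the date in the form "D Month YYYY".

Start from the fixed due date, 22 August 2023.
22 August 2023 falls on a Tuesday. The rules make no weekend/holiday allowance, so it remains 22 August 2023.
The 2 months extension carries 22 August 2023 to 22 October 2023.
22 October 2023 falls on a Sunday. The rules make no weekend/holiday allowance, so it remains 22 October 2023.
So the filing is due 22 October 2023.

22 October 2023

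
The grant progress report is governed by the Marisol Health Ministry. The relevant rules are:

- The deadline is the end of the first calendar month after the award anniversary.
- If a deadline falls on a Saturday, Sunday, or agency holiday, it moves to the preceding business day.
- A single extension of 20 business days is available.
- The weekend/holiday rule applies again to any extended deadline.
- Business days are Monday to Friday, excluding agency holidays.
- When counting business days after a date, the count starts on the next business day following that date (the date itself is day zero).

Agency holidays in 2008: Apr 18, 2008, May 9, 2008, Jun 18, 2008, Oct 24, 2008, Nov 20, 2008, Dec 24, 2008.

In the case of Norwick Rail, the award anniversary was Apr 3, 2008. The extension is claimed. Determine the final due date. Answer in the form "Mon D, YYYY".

Jun 30, 2008

1 month after Apr 3, 2008 is May 2008; that month ends on May 31, 2008.
May 31, 2008 is a Saturday; the preceding business day is May 30, 2008 (Friday).
Applying the 20-business-day extension: 20 business days after May 30, 2008 is Jun 30, 2008.
Jun 30, 2008 falls on a Monday, which is a business day, so no adjustment is needed.
Final deadline: Jun 30, 2008.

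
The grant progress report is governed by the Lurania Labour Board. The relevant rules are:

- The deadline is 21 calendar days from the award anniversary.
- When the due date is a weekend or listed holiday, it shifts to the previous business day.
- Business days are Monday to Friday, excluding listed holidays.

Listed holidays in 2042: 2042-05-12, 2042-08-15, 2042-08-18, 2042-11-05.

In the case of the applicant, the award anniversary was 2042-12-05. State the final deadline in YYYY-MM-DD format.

21 calendar days after 2042-12-05 is 2042-12-26.
2042-12-26 falls on a Friday, which is a business day, so no adjustment is needed.
So the filing is due 2042-12-26.

2042-12-26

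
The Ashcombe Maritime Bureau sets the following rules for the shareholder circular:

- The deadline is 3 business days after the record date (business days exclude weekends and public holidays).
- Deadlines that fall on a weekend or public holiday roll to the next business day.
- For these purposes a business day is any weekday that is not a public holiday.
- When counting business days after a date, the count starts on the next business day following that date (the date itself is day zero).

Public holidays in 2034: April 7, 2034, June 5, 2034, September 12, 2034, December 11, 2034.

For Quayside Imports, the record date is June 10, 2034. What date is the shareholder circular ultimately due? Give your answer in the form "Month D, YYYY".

3 business days after June 10, 2034, excluding weekends and holidays, is June 14, 2034.
June 14, 2034 (Wednesday) is already a business day.
Final deadline: June 14, 2034.

June 14, 2034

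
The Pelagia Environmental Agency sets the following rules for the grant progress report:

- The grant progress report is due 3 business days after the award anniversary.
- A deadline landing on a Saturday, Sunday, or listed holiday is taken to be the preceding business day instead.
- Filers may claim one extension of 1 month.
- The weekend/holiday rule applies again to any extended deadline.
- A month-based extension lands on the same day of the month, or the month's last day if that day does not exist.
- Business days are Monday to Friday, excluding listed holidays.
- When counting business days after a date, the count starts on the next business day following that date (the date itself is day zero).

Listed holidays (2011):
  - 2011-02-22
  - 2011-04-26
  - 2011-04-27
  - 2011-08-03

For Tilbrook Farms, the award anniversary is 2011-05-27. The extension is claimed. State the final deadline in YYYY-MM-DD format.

Starting the day after 2011-05-27 and counting 3 business days lands on 2011-06-01.
2011-06-01 is a Wednesday and not a listed holiday, so it stands.
The 1 month extension carries 2011-06-01 to 2011-07-01.
2011-07-01 (Friday) is already a business day.
Final deadline: 2011-07-01.

2011-07-01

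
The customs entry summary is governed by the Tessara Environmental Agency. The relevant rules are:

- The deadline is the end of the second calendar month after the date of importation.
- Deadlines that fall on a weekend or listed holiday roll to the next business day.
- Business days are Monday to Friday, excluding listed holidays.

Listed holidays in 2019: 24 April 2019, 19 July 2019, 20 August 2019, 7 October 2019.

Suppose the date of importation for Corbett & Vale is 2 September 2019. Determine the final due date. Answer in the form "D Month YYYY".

The second month after 2 September 2019 is November 2019, whose last day is 30 November 2019.
Because 30 November 2019 is a Saturday, the deadline becomes 2 December 2019 (Monday).
Deadline: 2 December 2019.

2 December 2019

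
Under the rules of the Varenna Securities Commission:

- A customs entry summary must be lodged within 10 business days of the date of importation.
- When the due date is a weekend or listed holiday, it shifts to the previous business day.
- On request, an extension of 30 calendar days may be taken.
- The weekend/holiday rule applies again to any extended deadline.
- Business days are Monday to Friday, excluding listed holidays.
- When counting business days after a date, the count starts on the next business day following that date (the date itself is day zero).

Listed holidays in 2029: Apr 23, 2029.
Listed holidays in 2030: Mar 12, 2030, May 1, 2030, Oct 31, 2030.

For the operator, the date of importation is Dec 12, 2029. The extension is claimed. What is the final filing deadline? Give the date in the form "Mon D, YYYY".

Counting 10 business days after Dec 12, 2029 (skipping weekends and listed holidays) reaches Dec 26, 2029.
Dec 26, 2029 (Wednesday) is already a business day.
Applying the 30-calendar-day extension: Dec 26, 2029 + 30 days = Jan 25, 2030.
Jan 25, 2030 (Friday) is already a business day.
Deadline: Jan 25, 2030.

Jan 25, 2030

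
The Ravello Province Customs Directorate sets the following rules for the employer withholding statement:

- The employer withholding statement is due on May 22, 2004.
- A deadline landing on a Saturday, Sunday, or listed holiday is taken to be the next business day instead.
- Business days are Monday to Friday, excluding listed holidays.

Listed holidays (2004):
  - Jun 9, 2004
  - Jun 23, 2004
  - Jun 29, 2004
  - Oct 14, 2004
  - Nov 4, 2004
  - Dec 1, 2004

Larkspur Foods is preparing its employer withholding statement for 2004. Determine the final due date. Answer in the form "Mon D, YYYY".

May 24, 2004

The stated deadline is May 22, 2004.
May 22, 2004 is a Saturday, so it moves to the next business day, May 24, 2004 (Monday).
The final due date is May 24, 2004.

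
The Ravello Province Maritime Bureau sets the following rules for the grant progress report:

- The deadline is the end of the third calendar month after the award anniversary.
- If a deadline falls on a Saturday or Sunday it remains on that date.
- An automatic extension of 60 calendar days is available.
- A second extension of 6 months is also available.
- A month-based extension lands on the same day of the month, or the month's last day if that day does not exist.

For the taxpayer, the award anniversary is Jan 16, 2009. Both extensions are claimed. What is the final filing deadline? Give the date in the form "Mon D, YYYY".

3 months after Jan 16, 2009 is April 2009; that month ends on Apr 30, 2009.
Apr 30, 2009 falls on a Thursday. The rules make no weekend/holiday allowance, so it remains Apr 30, 2009.
The 60-calendar-day extension moves the deadline from Apr 30, 2009 to Jun 29, 2009.
No adjustment is made for weekends or holidays, so Jun 29, 2009 stands.
Applying the 6 months extension: 6 months after Jun 29, 2009 is Dec 29, 2009.
No adjustment is made for weekends or holidays, so Dec 29, 2009 stands.
So the filing is due Dec 29, 2009.

Dec 29, 2009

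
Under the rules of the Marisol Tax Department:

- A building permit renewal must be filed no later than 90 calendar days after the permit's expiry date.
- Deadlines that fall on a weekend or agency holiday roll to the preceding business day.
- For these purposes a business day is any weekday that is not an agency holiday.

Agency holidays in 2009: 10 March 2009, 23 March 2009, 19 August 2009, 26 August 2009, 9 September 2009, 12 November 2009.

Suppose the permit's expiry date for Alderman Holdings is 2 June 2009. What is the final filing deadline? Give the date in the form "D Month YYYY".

Adding 90 calendar days to 2 June 2009 gives 31 August 2009.
Since 31 August 2009 is a Monday and not a holiday, the date is unchanged.
Final deadline: 31 August 2009.

31 August 2009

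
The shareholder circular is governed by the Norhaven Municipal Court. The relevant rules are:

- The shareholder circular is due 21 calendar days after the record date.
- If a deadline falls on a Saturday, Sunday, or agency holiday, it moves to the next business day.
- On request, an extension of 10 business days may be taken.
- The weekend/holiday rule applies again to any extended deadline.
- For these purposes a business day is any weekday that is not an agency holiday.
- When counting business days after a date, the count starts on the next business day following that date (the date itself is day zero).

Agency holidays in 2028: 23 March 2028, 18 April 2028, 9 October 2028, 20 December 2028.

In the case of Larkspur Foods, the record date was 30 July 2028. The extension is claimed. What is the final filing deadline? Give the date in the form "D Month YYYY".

4 September 2028

Adding 21 calendar days to 30 July 2028 gives 20 August 2028.
Because 20 August 2028 is a Sunday, the deadline becomes 21 August 2028 (Monday).
The 10-business-day extension runs from 21 August 2028 to 4 September 2028.
4 September 2028 (Monday) is already a business day.
So the filing is due 4 September 2028.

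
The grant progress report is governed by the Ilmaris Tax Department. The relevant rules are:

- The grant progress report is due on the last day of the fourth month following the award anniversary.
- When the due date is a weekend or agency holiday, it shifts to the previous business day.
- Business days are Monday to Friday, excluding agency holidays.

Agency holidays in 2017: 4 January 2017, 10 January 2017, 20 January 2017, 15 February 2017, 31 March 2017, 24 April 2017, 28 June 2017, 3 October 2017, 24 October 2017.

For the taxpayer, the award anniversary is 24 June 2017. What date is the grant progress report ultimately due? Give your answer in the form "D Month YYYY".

31 October 2017

4 months after 24 June 2017 is October 2017; that month ends on 31 October 2017.
31 October 2017 (Tuesday) is already a business day.
Deadline: 31 October 2017.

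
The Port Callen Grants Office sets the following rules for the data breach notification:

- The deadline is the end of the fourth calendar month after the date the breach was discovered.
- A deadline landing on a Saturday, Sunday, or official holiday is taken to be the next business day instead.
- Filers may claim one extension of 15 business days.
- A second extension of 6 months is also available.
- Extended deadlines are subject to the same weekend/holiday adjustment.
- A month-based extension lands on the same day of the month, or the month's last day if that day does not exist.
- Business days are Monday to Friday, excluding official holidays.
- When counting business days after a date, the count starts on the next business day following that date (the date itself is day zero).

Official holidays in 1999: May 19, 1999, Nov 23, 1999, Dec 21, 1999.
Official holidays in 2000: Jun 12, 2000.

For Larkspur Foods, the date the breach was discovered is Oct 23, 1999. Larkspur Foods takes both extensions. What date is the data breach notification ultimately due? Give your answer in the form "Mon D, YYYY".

Sep 21, 2000

The fourth month after Oct 23, 1999 is February 2000, whose last day is Feb 29, 2000.
Feb 29, 2000 (Tuesday) is already a business day.
Counting 15 further business days from Feb 29, 2000 reaches Mar 21, 2000.
Mar 21, 2000 falls on a Tuesday, which is a business day, so no adjustment is needed.
Applying the 6 months extension: 6 months after Mar 21, 2000 is Sep 21, 2000.
Sep 21, 2000 falls on a Thursday, which is a business day, so no adjustment is needed.
Final deadline: Sep 21, 2000.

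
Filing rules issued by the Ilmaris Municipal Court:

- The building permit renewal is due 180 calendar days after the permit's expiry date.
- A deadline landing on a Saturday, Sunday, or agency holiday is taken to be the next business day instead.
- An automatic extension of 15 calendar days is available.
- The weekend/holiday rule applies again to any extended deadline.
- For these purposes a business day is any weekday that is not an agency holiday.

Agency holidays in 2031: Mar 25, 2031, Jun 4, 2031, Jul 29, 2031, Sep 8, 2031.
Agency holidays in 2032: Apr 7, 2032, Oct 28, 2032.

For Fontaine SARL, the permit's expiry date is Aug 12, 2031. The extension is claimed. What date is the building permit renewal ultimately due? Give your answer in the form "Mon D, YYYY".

Feb 24, 2032

From Aug 12, 2031, 180 calendar days later is Feb 8, 2032.
Feb 8, 2032 falls on a Sunday. Rolling to the next business day gives Feb 9, 2032, a Monday.
Applying the 15-calendar-day extension: Feb 9, 2032 + 15 days = Feb 24, 2032.
Since Feb 24, 2032 is a Tuesday and not a holiday, the date is unchanged.
Deadline: Feb 24, 2032.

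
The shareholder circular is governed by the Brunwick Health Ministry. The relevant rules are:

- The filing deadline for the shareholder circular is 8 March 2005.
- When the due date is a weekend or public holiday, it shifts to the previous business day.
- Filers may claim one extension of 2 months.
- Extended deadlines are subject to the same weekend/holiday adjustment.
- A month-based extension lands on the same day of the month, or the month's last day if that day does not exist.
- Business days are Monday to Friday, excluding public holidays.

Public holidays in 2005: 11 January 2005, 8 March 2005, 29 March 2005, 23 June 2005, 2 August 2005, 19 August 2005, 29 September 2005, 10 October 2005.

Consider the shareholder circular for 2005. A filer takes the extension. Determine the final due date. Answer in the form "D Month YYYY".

6 May 2005

Start from the fixed due date, 8 March 2005.
Because 8 March 2005 is a listed holiday, the deadline becomes 7 March 2005 (Monday).
The 2 months extension carries 7 March 2005 to 7 May 2005.
7 May 2005 is a Saturday, so it moves to the preceding business day, 6 May 2005 (Friday).
The final due date is 6 May 2005.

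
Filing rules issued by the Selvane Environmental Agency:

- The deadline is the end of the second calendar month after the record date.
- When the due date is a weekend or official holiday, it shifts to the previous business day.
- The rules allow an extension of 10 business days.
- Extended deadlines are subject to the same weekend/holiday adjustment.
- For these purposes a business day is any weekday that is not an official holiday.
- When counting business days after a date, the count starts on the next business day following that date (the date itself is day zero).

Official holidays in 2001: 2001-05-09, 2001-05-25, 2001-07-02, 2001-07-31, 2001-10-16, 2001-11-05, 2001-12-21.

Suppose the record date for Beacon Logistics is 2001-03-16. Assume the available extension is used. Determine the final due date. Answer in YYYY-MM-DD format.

2001-06-14

2 months after 2001-03-16 falls in May 2001; the last day of that month is 2001-05-31.
2001-05-31 (Thursday) is already a business day.
Counting 10 further business days from 2001-05-31 reaches 2001-06-14.
2001-06-14 (Thursday) is already a business day.
Deadline: 2001-06-14.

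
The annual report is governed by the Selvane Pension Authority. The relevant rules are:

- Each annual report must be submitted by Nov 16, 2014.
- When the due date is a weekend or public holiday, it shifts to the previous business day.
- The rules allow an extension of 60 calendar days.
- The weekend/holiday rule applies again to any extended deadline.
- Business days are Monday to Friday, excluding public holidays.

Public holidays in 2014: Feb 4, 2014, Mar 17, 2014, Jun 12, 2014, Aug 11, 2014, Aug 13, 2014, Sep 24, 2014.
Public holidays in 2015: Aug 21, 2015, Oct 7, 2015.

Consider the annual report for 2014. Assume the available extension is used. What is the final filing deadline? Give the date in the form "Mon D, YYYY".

Jan 13, 2015

The statutory due date is Nov 16, 2014.
Because Nov 16, 2014 is a Sunday, the deadline becomes Nov 14, 2014 (Friday).
With the 60-day extension, Nov 14, 2014 becomes Jan 13, 2015.
Jan 13, 2015 is a Tuesday and not a listed holiday, so it stands.
Final deadline: Jan 13, 2015.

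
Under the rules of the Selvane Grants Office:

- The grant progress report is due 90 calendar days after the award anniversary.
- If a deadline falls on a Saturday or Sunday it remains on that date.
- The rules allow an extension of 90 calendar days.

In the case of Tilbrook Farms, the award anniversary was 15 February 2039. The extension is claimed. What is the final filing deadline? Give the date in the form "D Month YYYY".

14 August 2039

Adding 90 calendar days to 15 February 2039 gives 16 May 2039.
16 May 2039 is a Monday; no weekend or holiday adjustment applies.
The 90-calendar-day extension moves the deadline from 16 May 2039 to 14 August 2039.
14 August 2039 is a Sunday; no weekend or holiday adjustment applies.
The final due date is 14 August 2039.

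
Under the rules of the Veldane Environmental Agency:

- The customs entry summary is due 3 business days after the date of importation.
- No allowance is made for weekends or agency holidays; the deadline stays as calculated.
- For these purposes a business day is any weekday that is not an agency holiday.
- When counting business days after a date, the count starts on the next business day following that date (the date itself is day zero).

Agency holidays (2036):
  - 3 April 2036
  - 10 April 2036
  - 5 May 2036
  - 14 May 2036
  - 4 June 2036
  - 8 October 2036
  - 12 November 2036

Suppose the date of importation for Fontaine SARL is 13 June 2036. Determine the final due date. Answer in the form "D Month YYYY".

18 June 2036

Counting 3 business days after 13 June 2036 (skipping weekends and listed holidays) reaches 18 June 2036.
18 June 2036 is a Wednesday; no weekend or holiday adjustment applies.
Deadline: 18 June 2036.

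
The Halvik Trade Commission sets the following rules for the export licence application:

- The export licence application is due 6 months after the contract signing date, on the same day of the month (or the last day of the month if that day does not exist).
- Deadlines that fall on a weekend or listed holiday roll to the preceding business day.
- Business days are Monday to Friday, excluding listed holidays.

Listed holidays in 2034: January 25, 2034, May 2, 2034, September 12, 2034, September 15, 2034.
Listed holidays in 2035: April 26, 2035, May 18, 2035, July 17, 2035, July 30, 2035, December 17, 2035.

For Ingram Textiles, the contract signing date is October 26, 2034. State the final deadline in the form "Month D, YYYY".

April 25, 2035

Moving 6 months forward from October 26, 2034 on the corresponding day gives April 26, 2035.
April 26, 2035 is a listed holiday; the preceding business day is April 25, 2035 (Wednesday).
Deadline: April 25, 2035.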